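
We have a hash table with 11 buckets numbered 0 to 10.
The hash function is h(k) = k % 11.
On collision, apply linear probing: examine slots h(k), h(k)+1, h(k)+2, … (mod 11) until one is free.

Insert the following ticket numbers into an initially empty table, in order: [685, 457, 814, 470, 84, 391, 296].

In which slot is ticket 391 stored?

685 hashes to 3; slot 3 is free -> place at 3.
457 hashes to 6; slot 6 is free -> place at 6.
814 hashes to 0; slot 0 is free -> place at 0.
470 hashes to 8; slot 8 is free -> place at 8.
84 hashes to 7; slot 7 is free -> place at 7.
391 hashes to 6; 6,7,8 taken -> place at 9.
296 hashes to 10; slot 10 is free -> place at 10.
Table: [814, —, —, 685, —, —, 457, 84, 470, 391, 296]

9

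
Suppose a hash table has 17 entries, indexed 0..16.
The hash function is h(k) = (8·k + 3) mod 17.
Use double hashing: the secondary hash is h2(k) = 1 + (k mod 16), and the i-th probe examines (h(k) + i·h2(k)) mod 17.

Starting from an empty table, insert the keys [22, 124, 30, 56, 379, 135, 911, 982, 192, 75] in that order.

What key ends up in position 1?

56

22 hashes to 9; slot 9 is free => place at 9.
124 hashes to 9, h2=13; 9 taken => place at 5.
30 hashes to 5, h2=15; 5 taken => place at 3.
56 hashes to 9, h2=9; 9 taken => place at 1.
379 hashes to 9, h2=12; 9 taken => place at 4.
135 hashes to 12; slot 12 is free => place at 12.
911 hashes to 15; slot 15 is free => place at 15.
982 hashes to 5, h2=7; 5,12 taken => place at 2.
192 hashes to 9, h2=1; 9 taken => place at 10.
75 hashes to 8; slot 8 is free => place at 8.
Table: [., 56, 982, 30, 379, 124, ., ., 75, 22, 192, ., 135, ., ., 911, .]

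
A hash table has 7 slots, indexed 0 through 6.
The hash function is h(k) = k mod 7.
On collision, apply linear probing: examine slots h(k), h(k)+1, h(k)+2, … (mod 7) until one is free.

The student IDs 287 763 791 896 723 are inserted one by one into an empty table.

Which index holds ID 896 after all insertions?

287: h=0 -> slot 0
763: h=0, probe 0,1 -> slot 1
791: h=0, probe 0,1,2 -> slot 2
896: h=0, probe 0,1,2,3 -> slot 3
723: h=2, probe 2,3,4 -> slot 4
Table: [287, 763, 791, 896, 723, -, -]

3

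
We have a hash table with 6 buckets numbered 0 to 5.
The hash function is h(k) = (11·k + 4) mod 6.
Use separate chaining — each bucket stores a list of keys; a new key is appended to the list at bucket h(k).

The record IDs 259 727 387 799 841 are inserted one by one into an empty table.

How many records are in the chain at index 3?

259 -> bucket 3
727 -> bucket 3 (collision)
387 -> bucket 1
799 -> bucket 3 (collision)
841 -> bucket 3 (collision)
Final buckets:
0: .
1: 387
2: .
3: 259 -> 727 -> 799 -> 841
4: .
5: .

4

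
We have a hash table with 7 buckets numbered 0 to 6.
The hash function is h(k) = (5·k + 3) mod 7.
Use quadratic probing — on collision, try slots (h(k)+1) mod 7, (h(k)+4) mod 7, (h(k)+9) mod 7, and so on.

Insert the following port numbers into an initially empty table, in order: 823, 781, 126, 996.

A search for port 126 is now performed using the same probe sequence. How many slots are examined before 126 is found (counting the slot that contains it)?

823: h=2 -> slot 2
781: h=2, probe 2,3 -> slot 3
126: h=3, probe 3,4 -> slot 4
996: h=6 -> slot 6
Table: [., ., 823, 781, 126, ., 996]
Lookup 126: h=3, probe 3,4 → found at 4.

2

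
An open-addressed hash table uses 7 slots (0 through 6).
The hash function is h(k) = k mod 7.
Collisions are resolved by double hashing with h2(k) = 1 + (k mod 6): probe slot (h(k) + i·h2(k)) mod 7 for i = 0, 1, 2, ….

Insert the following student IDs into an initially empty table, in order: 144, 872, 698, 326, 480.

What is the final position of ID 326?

144: h=4 → slot 4
872: h=4, h2=3, probe 4,0 → slot 0
698: h=5 → slot 5
326: h=4, h2=3, probe 4,0,3 → slot 3
480: h=4, h2=1, probe 4,5,6 → slot 6
Table: [872, ∅, ∅, 326, 144, 698, 480]

3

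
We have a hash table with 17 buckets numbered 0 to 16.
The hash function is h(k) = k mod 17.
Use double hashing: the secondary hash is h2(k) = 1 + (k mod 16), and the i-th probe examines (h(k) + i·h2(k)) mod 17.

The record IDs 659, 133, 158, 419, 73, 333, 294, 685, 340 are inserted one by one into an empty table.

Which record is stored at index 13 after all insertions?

659

Insert 659: h=13, slot 13 empty => index 13.
Insert 133: h=14, slot 14 empty => index 14.
Insert 158: h=5, slot 5 empty => index 5.
Insert 419: h=11, slot 11 empty => index 11.
Insert 73: h=5, h2=10, slot 5 occupied => index 15.
Insert 333: h=10, slot 10 empty => index 10.
Insert 294: h=5, h2=7, slot 5 occupied => index 12.
Insert 685: h=5, h2=14, slot 5 occupied => index 2.
Insert 340: h=0, slot 0 empty => index 0.
Table: [340, —, 685, —, —, 158, —, —, —, —, 333, 419, 294, 659, 133, 73, —]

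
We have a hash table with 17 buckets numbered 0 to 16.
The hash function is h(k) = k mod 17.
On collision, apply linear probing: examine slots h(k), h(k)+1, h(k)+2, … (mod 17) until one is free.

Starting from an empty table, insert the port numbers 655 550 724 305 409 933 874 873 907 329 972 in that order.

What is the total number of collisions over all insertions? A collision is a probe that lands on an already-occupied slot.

655 hashes to 9; slot 9 is free → place at 9.
550 hashes to 6; slot 6 is free → place at 6.
724 hashes to 10; slot 10 is free → place at 10.
305 hashes to 16; slot 16 is free → place at 16.
409 hashes to 1; slot 1 is free → place at 1.
933 hashes to 15; slot 15 is free → place at 15.
874 hashes to 7; slot 7 is free → place at 7.
873 hashes to 6; 6,7 taken → place at 8.
907 hashes to 6; 6,7,8,9,10 taken → place at 11.
329 hashes to 6; 6,7,8,9,10,11 taken → place at 12.
972 hashes to 3; slot 3 is free → place at 3.
Table: [-, 409, -, 972, -, -, 550, 874, 873, 655, 724, 907, 329, -, -, 933, 305]

13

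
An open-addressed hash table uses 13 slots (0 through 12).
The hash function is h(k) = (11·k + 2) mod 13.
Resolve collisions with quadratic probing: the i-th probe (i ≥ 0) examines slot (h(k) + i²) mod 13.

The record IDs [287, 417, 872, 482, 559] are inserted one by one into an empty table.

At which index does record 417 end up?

1

Insert 287: h=0, slot 0 empty → index 0.
Insert 417: h=0, slot 0 occupied → index 1.
Insert 872: h=0, slots 0,1 occupied → index 4.
Insert 482: h=0, slots 0,1,4 occupied → index 9.
Insert 559: h=2, slot 2 empty → index 2.
Table: [287, 417, 559, —, 872, —, —, —, —, 482, —, —, —]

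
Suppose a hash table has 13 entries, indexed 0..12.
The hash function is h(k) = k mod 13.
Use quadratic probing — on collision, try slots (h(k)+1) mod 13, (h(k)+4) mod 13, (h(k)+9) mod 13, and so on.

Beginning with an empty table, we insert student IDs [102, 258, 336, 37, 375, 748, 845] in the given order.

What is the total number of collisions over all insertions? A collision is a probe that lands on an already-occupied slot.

102: h=11 → slot 11
258: h=11, probe 11,12 → slot 12
336: h=11, probe 11,12,2 → slot 2
37: h=11, probe 11,12,2,7 → slot 7
375: h=11, probe 11,12,2,7,1 → slot 1
748: h=7, probe 7,8 → slot 8
845: h=0 → slot 0
Table: [845, 375, 336, _, _, _, _, 37, 748, _, _, 102, 258]

11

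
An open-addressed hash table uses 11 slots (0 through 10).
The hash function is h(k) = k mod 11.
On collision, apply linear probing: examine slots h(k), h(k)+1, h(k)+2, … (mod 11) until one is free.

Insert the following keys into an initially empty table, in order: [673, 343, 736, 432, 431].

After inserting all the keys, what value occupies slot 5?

431

Insert 673: h=2, slot 2 empty → index 2.
Insert 343: h=2, slot 2 occupied → index 3.
Insert 736: h=10, slot 10 empty → index 10.
Insert 432: h=3, slot 3 occupied → index 4.
Insert 431: h=2, slots 2,3,4 occupied → index 5.
Table: [., ., 673, 343, 432, 431, ., ., ., ., 736]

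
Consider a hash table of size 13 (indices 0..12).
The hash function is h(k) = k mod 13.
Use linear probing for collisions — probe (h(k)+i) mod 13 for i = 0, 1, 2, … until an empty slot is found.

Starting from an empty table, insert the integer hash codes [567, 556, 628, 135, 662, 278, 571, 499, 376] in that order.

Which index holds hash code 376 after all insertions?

567 hashes to 8; slot 8 is free -> place at 8.
556 hashes to 10; slot 10 is free -> place at 10.
628 hashes to 4; slot 4 is free -> place at 4.
135 hashes to 5; slot 5 is free -> place at 5.
662 hashes to 12; slot 12 is free -> place at 12.
278 hashes to 5; 5 taken -> place at 6.
571 hashes to 12; 12 taken -> place at 0.
499 hashes to 5; 5,6 taken -> place at 7.
376 hashes to 12; 12,0 taken -> place at 1.
Table: [571, 376, ∅, ∅, 628, 135, 278, 499, 567, ∅, 556, ∅, 662]

1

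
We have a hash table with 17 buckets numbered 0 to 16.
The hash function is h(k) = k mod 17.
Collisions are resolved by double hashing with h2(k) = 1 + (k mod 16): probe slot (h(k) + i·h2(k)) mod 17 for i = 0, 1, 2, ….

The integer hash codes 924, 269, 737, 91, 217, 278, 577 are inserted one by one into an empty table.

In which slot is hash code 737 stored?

8

924: h=6 → slot 6
269: h=14 → slot 14
737: h=6, h2=2, probe 6,8 → slot 8
91: h=6, h2=12, probe 6,1 → slot 1
217: h=13 → slot 13
278: h=6, h2=7, probe 6,13,3 → slot 3
577: h=16 → slot 16
Table: [., 91, ., 278, ., ., 924, ., 737, ., ., ., ., 217, 269, ., 577]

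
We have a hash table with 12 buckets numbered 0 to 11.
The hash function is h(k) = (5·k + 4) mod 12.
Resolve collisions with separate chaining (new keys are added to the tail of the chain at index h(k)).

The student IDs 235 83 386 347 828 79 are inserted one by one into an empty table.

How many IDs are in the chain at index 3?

Insert 235: h=3, bucket 3 empty -> new chain.
Insert 83: h=11, bucket 11 empty -> new chain.
Insert 386: h=2, bucket 2 empty -> new chain.
Insert 347: h=11, bucket 11 nonempty -> append to chain.
Insert 828: h=4, bucket 4 empty -> new chain.
Insert 79: h=3, bucket 3 nonempty -> append to chain.
Final buckets:
0: ∅
1: ∅
2: 386
3: 235 -> 79
4: 828
5: ∅
6: ∅
7: ∅
8: ∅
9: ∅
10: ∅
11: 83 -> 347

2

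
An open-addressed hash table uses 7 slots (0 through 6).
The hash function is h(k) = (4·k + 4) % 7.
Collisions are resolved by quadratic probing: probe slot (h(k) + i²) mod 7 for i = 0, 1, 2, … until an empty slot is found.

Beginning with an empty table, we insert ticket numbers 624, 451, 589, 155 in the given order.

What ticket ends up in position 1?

624

Insert 624: h=1, slot 1 empty => index 1.
Insert 451: h=2, slot 2 empty => index 2.
Insert 589: h=1, slots 1,2 occupied => index 5.
Insert 155: h=1, slots 1,2,5 occupied => index 3.
Table: [., 624, 451, 155, ., 589, .]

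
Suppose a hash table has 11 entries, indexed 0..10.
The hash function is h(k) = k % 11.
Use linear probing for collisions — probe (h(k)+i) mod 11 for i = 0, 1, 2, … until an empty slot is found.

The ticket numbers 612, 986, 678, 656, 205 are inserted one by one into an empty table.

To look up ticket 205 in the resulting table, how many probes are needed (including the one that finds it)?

612 hashes to 7; slot 7 is free => place at 7.
986 hashes to 7; 7 taken => place at 8.
678 hashes to 7; 7,8 taken => place at 9.
656 hashes to 7; 7,8,9 taken => place at 10.
205 hashes to 7; 7,8,9,10 taken => place at 0.
Table: [205, —, —, —, —, —, —, 612, 986, 678, 656]
Lookup 205: h=7, probe 7,8,9,10,0 → found at 0.

5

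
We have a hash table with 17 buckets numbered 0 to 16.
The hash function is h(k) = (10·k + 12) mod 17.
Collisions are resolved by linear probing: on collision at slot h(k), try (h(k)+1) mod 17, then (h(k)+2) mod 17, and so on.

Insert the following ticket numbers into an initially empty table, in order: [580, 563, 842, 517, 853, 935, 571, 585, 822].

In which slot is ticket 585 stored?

1

Insert 580: h=15, slot 15 empty → index 15.
Insert 563: h=15, slot 15 occupied → index 16.
Insert 842: h=0, slot 0 empty → index 0.
Insert 517: h=14, slot 14 empty → index 14.
Insert 853: h=8, slot 8 empty → index 8.
Insert 935: h=12, slot 12 empty → index 12.
Insert 571: h=10, slot 10 empty → index 10.
Insert 585: h=14, slots 14,15,16,0 occupied → index 1.
Insert 822: h=4, slot 4 empty → index 4.
Table: [842, 585, -, -, 822, -, -, -, 853, -, 571, -, 935, -, 517, 580, 563]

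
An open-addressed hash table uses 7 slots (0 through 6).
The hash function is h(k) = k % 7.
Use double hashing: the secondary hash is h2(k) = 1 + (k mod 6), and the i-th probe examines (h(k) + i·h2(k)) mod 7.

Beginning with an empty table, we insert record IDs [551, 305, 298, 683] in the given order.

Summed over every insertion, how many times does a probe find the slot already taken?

Insert 551: h=5, slot 5 empty → index 5.
Insert 305: h=4, slot 4 empty → index 4.
Insert 298: h=4, h2=5, slot 4 occupied → index 2.
Insert 683: h=4, h2=6, slot 4 occupied → index 3.
Table: [—, —, 298, 683, 305, 551, —]

2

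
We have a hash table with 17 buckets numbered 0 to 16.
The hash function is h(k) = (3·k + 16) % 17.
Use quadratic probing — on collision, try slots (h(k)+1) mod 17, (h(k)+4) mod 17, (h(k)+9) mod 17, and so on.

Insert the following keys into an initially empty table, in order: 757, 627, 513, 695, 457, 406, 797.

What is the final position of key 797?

757: h=9 => slot 9
627: h=10 => slot 10
513: h=8 => slot 8
695: h=10, probe 10,11 => slot 11
457: h=10, probe 10,11,14 => slot 14
406: h=10, probe 10,11,14,2 => slot 2
797: h=10, probe 10,11,14,2,9,1 => slot 1
Table: [∅, 797, 406, ∅, ∅, ∅, ∅, ∅, 513, 757, 627, 695, ∅, ∅, 457, ∅, ∅]

1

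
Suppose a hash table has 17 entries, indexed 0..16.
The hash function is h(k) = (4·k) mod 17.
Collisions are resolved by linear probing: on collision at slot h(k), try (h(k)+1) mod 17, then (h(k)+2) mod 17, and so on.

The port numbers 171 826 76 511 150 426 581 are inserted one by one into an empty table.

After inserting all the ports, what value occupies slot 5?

511

Insert 171: h=4, slot 4 empty => index 4.
Insert 826: h=6, slot 6 empty => index 6.
Insert 76: h=15, slot 15 empty => index 15.
Insert 511: h=4, slot 4 occupied => index 5.
Insert 150: h=5, slots 5,6 occupied => index 7.
Insert 426: h=4, slots 4,5,6,7 occupied => index 8.
Insert 581: h=12, slot 12 empty => index 12.
Table: [_, _, _, _, 171, 511, 826, 150, 426, _, _, _, 581, _, _, 76, _]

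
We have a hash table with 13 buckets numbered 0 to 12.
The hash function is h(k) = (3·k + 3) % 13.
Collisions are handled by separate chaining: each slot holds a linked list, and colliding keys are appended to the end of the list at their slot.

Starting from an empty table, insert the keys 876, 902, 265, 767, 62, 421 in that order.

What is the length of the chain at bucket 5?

876 -> bucket 5
902 -> bucket 5 (collision)
265 -> bucket 5 (collision)
767 -> bucket 3
62 -> bucket 7
421 -> bucket 5 (collision)
Final buckets:
0: —
1: —
2: —
3: 767
4: —
5: 876 -> 902 -> 265 -> 421
6: —
7: 62
8: —
9: —
10: —
11: —
12: —

4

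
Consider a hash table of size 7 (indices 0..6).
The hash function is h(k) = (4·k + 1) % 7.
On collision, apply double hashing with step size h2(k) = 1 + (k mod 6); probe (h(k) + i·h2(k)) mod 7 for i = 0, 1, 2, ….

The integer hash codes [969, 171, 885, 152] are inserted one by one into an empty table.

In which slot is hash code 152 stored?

969: h=6 → slot 6
171: h=6, h2=4, probe 6,3 → slot 3
885: h=6, h2=4, probe 6,3,0 → slot 0
152: h=0, h2=3, probe 0,3,6,2 → slot 2
Table: [885, _, 152, 171, _, _, 969]

2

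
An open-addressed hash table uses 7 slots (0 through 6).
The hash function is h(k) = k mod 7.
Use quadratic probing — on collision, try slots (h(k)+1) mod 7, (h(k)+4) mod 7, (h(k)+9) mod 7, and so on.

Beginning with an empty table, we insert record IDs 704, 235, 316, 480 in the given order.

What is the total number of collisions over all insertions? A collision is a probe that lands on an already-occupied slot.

Insert 704: h=4, slot 4 empty → index 4.
Insert 235: h=4, slot 4 occupied → index 5.
Insert 316: h=1, slot 1 empty → index 1.
Insert 480: h=4, slots 4,5,1 occupied → index 6.
Table: [-, 316, -, -, 704, 235, 480]

4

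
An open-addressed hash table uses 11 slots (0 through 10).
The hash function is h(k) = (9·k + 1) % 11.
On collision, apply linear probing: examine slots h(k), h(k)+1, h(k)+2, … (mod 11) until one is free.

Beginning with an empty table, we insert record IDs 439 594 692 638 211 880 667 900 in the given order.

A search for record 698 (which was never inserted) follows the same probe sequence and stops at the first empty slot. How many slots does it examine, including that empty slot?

Insert 439: h=3, slot 3 empty → index 3.
Insert 594: h=1, slot 1 empty → index 1.
Insert 692: h=3, slot 3 occupied → index 4.
Insert 638: h=1, slot 1 occupied → index 2.
Insert 211: h=8, slot 8 empty → index 8.
Insert 880: h=1, slots 1,2,3,4 occupied → index 5.
Insert 667: h=9, slot 9 empty → index 9.
Insert 900: h=5, slot 5 occupied → index 6.
Table: [-, 594, 638, 439, 692, 880, 900, -, 211, 667, -]
Lookup 698: h=2, probe 2,3,4,5,6,7 → slot 7 empty, not found.

6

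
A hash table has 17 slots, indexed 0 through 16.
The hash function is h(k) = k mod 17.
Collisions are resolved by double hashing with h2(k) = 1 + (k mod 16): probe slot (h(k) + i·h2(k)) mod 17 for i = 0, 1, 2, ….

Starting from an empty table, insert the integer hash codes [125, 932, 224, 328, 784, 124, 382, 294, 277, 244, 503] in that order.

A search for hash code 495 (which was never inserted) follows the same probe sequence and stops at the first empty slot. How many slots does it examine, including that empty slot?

Insert 125: h=6, slot 6 empty => index 6.
Insert 932: h=14, slot 14 empty => index 14.
Insert 224: h=3, slot 3 empty => index 3.
Insert 328: h=5, slot 5 empty => index 5.
Insert 784: h=2, slot 2 empty => index 2.
Insert 124: h=5, h2=13, slot 5 occupied => index 1.
Insert 382: h=8, slot 8 empty => index 8.
Insert 294: h=5, h2=7, slot 5 occupied => index 12.
Insert 277: h=5, h2=6, slot 5 occupied => index 11.
Insert 244: h=6, h2=5, slots 6,11 occupied => index 16.
Insert 503: h=10, slot 10 empty => index 10.
Table: [—, 124, 784, 224, —, 328, 125, —, 382, —, 503, 277, 294, —, 932, —, 244]
Lookup 495: h=2, h2=16, probe 2,1,0 → slot 0 empty, not found.

3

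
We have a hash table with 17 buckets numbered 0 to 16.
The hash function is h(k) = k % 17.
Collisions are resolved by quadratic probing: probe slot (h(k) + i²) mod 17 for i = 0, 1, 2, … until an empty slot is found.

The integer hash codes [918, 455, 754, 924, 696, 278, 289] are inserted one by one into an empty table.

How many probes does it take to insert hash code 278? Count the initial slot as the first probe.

3

918 hashes to 0; slot 0 is free => place at 0.
455 hashes to 13; slot 13 is free => place at 13.
754 hashes to 6; slot 6 is free => place at 6.
924 hashes to 6; 6 taken => place at 7.
696 hashes to 16; slot 16 is free => place at 16.
278 hashes to 6; 6,7 taken => place at 10.
289 hashes to 0; 0 taken => place at 1.
Table: [918, 289, ∅, ∅, ∅, ∅, 754, 924, ∅, ∅, 278, ∅, ∅, 455, ∅, ∅, 696]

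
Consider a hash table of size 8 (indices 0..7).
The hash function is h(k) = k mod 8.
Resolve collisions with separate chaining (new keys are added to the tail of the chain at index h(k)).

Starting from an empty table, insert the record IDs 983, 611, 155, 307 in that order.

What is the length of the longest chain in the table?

3

983 → bucket 7
611 → bucket 3
155 → bucket 3 (collision)
307 → bucket 3 (collision)
Final buckets:
0: —
1: —
2: —
3: 611 -> 155 -> 307
4: —
5: —
6: —
7: 983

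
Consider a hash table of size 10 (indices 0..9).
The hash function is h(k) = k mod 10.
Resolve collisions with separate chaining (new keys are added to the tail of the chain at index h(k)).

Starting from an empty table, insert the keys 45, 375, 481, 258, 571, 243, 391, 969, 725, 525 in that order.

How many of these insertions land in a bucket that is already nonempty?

5

Insert 45: h=5, bucket 5 empty → new chain.
Insert 375: h=5, bucket 5 nonempty → append to chain.
Insert 481: h=1, bucket 1 empty → new chain.
Insert 258: h=8, bucket 8 empty → new chain.
Insert 571: h=1, bucket 1 nonempty → append to chain.
Insert 243: h=3, bucket 3 empty → new chain.
Insert 391: h=1, bucket 1 nonempty → append to chain.
Insert 969: h=9, bucket 9 empty → new chain.
Insert 725: h=5, bucket 5 nonempty → append to chain.
Insert 525: h=5, bucket 5 nonempty → append to chain.
Final buckets:
0: .
1: 481 -> 571 -> 391
2: .
3: 243
4: .
5: 45 -> 375 -> 725 -> 525
6: .
7: .
8: 258
9: 969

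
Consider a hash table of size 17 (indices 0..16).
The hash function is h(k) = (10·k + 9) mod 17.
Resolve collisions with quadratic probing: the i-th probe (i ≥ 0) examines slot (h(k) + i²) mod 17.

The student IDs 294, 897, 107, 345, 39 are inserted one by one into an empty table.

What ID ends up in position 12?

345

Insert 294: h=8, slot 8 empty => index 8.
Insert 897: h=3, slot 3 empty => index 3.
Insert 107: h=8, slot 8 occupied => index 9.
Insert 345: h=8, slots 8,9 occupied => index 12.
Insert 39: h=8, slots 8,9,12 occupied => index 0.
Table: [39, ∅, ∅, 897, ∅, ∅, ∅, ∅, 294, 107, ∅, ∅, 345, ∅, ∅, ∅, ∅]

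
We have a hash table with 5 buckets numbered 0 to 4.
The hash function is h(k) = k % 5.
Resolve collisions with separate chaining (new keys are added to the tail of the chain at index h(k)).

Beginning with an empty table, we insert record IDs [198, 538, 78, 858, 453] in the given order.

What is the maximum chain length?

Insert 198: h=3, bucket 3 empty -> new chain.
Insert 538: h=3, bucket 3 nonempty -> append to chain.
Insert 78: h=3, bucket 3 nonempty -> append to chain.
Insert 858: h=3, bucket 3 nonempty -> append to chain.
Insert 453: h=3, bucket 3 nonempty -> append to chain.
Final buckets:
0: -
1: -
2: -
3: 198 -> 538 -> 78 -> 858 -> 453
4: -

5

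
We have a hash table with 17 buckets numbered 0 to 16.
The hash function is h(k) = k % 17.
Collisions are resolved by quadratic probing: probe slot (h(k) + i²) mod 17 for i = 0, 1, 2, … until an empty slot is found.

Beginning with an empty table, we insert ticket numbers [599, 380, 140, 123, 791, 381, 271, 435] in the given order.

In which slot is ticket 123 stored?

8

599: h=4 => slot 4
380: h=6 => slot 6
140: h=4, probe 4,5 => slot 5
123: h=4, probe 4,5,8 => slot 8
791: h=9 => slot 9
381: h=7 => slot 7
271: h=16 => slot 16
435: h=10 => slot 10
Table: [-, -, -, -, 599, 140, 380, 381, 123, 791, 435, -, -, -, -, -, 271]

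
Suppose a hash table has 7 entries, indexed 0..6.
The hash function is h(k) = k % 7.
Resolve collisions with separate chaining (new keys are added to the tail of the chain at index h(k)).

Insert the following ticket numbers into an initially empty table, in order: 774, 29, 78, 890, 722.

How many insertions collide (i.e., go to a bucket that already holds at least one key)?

3

774 -> bucket 4
29 -> bucket 1
78 -> bucket 1 (collision)
890 -> bucket 1 (collision)
722 -> bucket 1 (collision)
Final buckets:
0: -
1: 29 -> 78 -> 890 -> 722
2: -
3: -
4: 774
5: -
6: -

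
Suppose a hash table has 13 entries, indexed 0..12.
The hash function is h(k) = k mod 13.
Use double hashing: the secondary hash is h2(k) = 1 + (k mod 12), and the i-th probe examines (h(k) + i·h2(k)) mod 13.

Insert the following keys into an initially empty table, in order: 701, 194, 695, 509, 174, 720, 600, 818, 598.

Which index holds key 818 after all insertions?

11

701: h=12 → slot 12
194: h=12, h2=3, probe 12,2 → slot 2
695: h=6 → slot 6
509: h=2, h2=6, probe 2,8 → slot 8
174: h=5 → slot 5
720: h=5, h2=1, probe 5,6,7 → slot 7
600: h=2, h2=1, probe 2,3 → slot 3
818: h=12, h2=3, probe 12,2,5,8,11 → slot 11
598: h=0 → slot 0
Table: [598, ∅, 194, 600, ∅, 174, 695, 720, 509, ∅, ∅, 818, 701]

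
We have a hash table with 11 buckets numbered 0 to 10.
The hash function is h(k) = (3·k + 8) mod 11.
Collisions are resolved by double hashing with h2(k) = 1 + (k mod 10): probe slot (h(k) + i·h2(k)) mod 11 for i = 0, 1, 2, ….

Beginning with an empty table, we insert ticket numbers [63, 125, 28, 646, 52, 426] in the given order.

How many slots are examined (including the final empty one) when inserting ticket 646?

63 hashes to 10; slot 10 is free → place at 10.
125 hashes to 9; slot 9 is free → place at 9.
28 hashes to 4; slot 4 is free → place at 4.
646 hashes to 10, h2=7; 10 taken → place at 6.
52 hashes to 10, h2=3; 10 taken → place at 2.
426 hashes to 10, h2=7; 10,6,2,9 taken → place at 5.
Table: [∅, ∅, 52, ∅, 28, 426, 646, ∅, ∅, 125, 63]

2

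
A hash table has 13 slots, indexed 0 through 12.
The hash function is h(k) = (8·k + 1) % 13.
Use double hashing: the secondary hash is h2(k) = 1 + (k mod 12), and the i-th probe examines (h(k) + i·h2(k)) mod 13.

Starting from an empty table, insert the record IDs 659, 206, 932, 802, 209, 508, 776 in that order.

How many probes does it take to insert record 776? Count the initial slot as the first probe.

659 hashes to 8; slot 8 is free -> place at 8.
206 hashes to 11; slot 11 is free -> place at 11.
932 hashes to 8, h2=9; 8 taken -> place at 4.
802 hashes to 8, h2=11; 8 taken -> place at 6.
209 hashes to 9; slot 9 is free -> place at 9.
508 hashes to 9, h2=5; 9 taken -> place at 1.
776 hashes to 8, h2=9; 8,4 taken -> place at 0.
Table: [776, 508, ., ., 932, ., 802, ., 659, 209, ., 206, .]

3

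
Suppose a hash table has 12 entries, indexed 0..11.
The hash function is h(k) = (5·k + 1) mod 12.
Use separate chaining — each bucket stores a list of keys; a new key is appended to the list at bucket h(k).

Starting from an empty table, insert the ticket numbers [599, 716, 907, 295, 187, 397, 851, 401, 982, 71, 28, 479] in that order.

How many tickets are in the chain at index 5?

599 → bucket 8
716 → bucket 5
907 → bucket 0
295 → bucket 0 (collision)
187 → bucket 0 (collision)
397 → bucket 6
851 → bucket 8 (collision)
401 → bucket 2
982 → bucket 3
71 → bucket 8 (collision)
28 → bucket 9
479 → bucket 8 (collision)
Final buckets:
0: 907 -> 295 -> 187
1: ∅
2: 401
3: 982
4: ∅
5: 716
6: 397
7: ∅
8: 599 -> 851 -> 71 -> 479
9: 28
10: ∅
11: ∅

1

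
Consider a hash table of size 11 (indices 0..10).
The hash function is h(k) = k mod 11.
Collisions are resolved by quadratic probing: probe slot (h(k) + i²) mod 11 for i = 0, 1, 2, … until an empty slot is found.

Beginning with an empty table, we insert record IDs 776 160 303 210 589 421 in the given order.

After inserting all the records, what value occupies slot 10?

303

Insert 776: h=6, slot 6 empty → index 6.
Insert 160: h=6, slot 6 occupied → index 7.
Insert 303: h=6, slots 6,7 occupied → index 10.
Insert 210: h=1, slot 1 empty → index 1.
Insert 589: h=6, slots 6,7,10 occupied → index 4.
Insert 421: h=3, slot 3 empty → index 3.
Table: [—, 210, —, 421, 589, —, 776, 160, —, —, 303]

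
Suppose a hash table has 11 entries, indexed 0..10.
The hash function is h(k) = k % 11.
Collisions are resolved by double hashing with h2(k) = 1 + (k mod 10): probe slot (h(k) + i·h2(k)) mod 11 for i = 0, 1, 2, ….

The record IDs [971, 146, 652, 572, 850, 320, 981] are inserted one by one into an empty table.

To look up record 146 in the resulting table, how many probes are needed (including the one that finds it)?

Insert 971: h=3, slot 3 empty -> index 3.
Insert 146: h=3, h2=7, slot 3 occupied -> index 10.
Insert 652: h=3, h2=3, slot 3 occupied -> index 6.
Insert 572: h=0, slot 0 empty -> index 0.
Insert 850: h=3, h2=1, slot 3 occupied -> index 4.
Insert 320: h=1, slot 1 empty -> index 1.
Insert 981: h=2, slot 2 empty -> index 2.
Table: [572, 320, 981, 971, 850, ., 652, ., ., ., 146]
Lookup 146: h=3, h2=7, probe 3,10 → found at 10.

2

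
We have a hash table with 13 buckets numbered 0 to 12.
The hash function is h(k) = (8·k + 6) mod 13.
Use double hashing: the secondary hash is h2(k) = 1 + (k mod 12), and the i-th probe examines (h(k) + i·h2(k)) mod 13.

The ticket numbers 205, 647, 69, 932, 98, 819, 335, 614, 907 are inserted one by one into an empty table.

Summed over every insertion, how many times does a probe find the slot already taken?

205 hashes to 8; slot 8 is free => place at 8.
647 hashes to 8, h2=12; 8 taken => place at 7.
69 hashes to 12; slot 12 is free => place at 12.
932 hashes to 0; slot 0 is free => place at 0.
98 hashes to 10; slot 10 is free => place at 10.
819 hashes to 6; slot 6 is free => place at 6.
335 hashes to 8, h2=12; 8,7,6 taken => place at 5.
614 hashes to 4; slot 4 is free => place at 4.
907 hashes to 8, h2=8; 8 taken => place at 3.
Table: [932, ., ., 907, 614, 335, 819, 647, 205, ., 98, ., 69]

5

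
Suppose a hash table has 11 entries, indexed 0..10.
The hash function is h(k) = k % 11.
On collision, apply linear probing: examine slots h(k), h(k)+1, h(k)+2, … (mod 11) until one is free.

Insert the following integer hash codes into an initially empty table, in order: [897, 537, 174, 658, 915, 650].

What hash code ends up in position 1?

650

897: h=6 => slot 6
537: h=9 => slot 9
174: h=9, probe 9,10 => slot 10
658: h=9, probe 9,10,0 => slot 0
915: h=2 => slot 2
650: h=1 => slot 1
Table: [658, 650, 915, _, _, _, 897, _, _, 537, 174]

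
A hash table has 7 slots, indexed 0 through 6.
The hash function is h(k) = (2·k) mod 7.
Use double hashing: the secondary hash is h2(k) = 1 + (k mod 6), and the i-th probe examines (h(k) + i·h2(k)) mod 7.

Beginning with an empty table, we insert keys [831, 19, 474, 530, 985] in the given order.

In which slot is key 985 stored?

0

831 hashes to 3; slot 3 is free -> place at 3.
19 hashes to 3, h2=2; 3 taken -> place at 5.
474 hashes to 3, h2=1; 3 taken -> place at 4.
530 hashes to 3, h2=3; 3 taken -> place at 6.
985 hashes to 3, h2=2; 3,5 taken -> place at 0.
Table: [985, ., ., 831, 474, 19, 530]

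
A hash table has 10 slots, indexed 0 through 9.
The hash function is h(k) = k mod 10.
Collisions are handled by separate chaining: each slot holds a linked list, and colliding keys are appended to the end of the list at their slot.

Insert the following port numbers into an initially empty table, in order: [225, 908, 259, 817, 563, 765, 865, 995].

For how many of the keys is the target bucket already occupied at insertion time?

3

Insert 225: h=5, bucket 5 empty → new chain.
Insert 908: h=8, bucket 8 empty → new chain.
Insert 259: h=9, bucket 9 empty → new chain.
Insert 817: h=7, bucket 7 empty → new chain.
Insert 563: h=3, bucket 3 empty → new chain.
Insert 765: h=5, bucket 5 nonempty → append to chain.
Insert 865: h=5, bucket 5 nonempty → append to chain.
Insert 995: h=5, bucket 5 nonempty → append to chain.
Final buckets:
0: ∅
1: ∅
2: ∅
3: 563
4: ∅
5: 225 -> 765 -> 865 -> 995
6: ∅
7: 817
8: 908
9: 259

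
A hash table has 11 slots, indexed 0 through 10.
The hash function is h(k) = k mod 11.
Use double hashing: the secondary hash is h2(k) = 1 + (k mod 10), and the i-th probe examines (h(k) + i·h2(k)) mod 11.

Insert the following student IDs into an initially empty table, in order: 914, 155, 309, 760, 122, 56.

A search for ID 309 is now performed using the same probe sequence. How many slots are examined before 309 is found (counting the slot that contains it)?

2

914 hashes to 1; slot 1 is free → place at 1.
155 hashes to 1, h2=6; 1 taken → place at 7.
309 hashes to 1, h2=10; 1 taken → place at 0.
760 hashes to 1, h2=1; 1 taken → place at 2.
122 hashes to 1, h2=3; 1 taken → place at 4.
56 hashes to 1, h2=7; 1 taken → place at 8.
Table: [309, 914, 760, ., 122, ., ., 155, 56, ., .]
Lookup 309: h=1, h2=10, probe 1,0 → found at 0.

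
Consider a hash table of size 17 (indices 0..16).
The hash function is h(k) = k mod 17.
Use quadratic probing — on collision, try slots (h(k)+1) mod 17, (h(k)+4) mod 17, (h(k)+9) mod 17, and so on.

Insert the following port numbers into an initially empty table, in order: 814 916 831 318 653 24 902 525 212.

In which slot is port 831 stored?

2

Insert 814: h=15, slot 15 empty → index 15.
Insert 916: h=15, slot 15 occupied → index 16.
Insert 831: h=15, slots 15,16 occupied → index 2.
Insert 318: h=12, slot 12 empty → index 12.
Insert 653: h=7, slot 7 empty → index 7.
Insert 24: h=7, slot 7 occupied → index 8.
Insert 902: h=1, slot 1 empty → index 1.
Insert 525: h=15, slots 15,16,2,7 occupied → index 14.
Insert 212: h=8, slot 8 occupied → index 9.
Table: [_, 902, 831, _, _, _, _, 653, 24, 212, _, _, 318, _, 525, 814, 916]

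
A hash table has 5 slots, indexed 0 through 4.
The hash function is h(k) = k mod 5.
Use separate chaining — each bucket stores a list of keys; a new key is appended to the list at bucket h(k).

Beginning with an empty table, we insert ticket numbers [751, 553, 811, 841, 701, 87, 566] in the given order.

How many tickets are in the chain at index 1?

Insert 751: h=1, bucket 1 empty → new chain.
Insert 553: h=3, bucket 3 empty → new chain.
Insert 811: h=1, bucket 1 nonempty → append to chain.
Insert 841: h=1, bucket 1 nonempty → append to chain.
Insert 701: h=1, bucket 1 nonempty → append to chain.
Insert 87: h=2, bucket 2 empty → new chain.
Insert 566: h=1, bucket 1 nonempty → append to chain.
Final buckets:
0: .
1: 751 -> 811 -> 841 -> 701 -> 566
2: 87
3: 553
4: .

5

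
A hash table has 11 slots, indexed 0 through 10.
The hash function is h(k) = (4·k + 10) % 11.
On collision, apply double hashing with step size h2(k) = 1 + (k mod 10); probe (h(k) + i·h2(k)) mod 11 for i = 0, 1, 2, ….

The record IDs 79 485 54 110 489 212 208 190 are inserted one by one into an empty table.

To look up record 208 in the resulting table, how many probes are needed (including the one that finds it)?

79: h=7 → slot 7
485: h=3 → slot 3
54: h=6 → slot 6
110: h=10 → slot 10
489: h=8 → slot 8
212: h=0 → slot 0
208: h=6, h2=9, probe 6,4 → slot 4
190: h=0, h2=1, probe 0,1 → slot 1
Table: [212, 190, _, 485, 208, _, 54, 79, 489, _, 110]
Lookup 208: h=6, h2=9, probe 6,4 → found at 4.

2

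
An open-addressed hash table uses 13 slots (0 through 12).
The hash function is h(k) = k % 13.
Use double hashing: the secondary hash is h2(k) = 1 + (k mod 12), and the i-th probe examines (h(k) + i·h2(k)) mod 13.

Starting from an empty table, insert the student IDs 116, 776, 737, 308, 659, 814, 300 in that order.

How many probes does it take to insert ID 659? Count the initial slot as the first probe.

116 hashes to 12; slot 12 is free → place at 12.
776 hashes to 9; slot 9 is free → place at 9.
737 hashes to 9, h2=6; 9 taken → place at 2.
308 hashes to 9, h2=9; 9 taken → place at 5.
659 hashes to 9, h2=12; 9 taken → place at 8.
814 hashes to 8, h2=11; 8 taken → place at 6.
300 hashes to 1; slot 1 is free → place at 1.
Table: [—, 300, 737, —, —, 308, 814, —, 659, 776, —, —, 116]

2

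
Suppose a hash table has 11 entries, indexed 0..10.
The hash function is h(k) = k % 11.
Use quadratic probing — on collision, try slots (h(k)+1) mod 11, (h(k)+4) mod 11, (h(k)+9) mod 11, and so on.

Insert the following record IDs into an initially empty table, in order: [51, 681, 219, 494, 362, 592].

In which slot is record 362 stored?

8

51: h=7 => slot 7
681: h=10 => slot 10
219: h=10, probe 10,0 => slot 0
494: h=10, probe 10,0,3 => slot 3
362: h=10, probe 10,0,3,8 => slot 8
592: h=9 => slot 9
Table: [219, ∅, ∅, 494, ∅, ∅, ∅, 51, 362, 592, 681]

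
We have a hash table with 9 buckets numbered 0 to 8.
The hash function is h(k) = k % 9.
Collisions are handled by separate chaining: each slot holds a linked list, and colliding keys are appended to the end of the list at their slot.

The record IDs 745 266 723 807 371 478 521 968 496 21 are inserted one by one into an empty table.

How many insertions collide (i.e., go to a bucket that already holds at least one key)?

745 → bucket 7
266 → bucket 5
723 → bucket 3
807 → bucket 6
371 → bucket 2
478 → bucket 1
521 → bucket 8
968 → bucket 5 (collision)
496 → bucket 1 (collision)
21 → bucket 3 (collision)
Final buckets:
0: .
1: 478 -> 496
2: 371
3: 723 -> 21
4: .
5: 266 -> 968
6: 807
7: 745
8: 521

3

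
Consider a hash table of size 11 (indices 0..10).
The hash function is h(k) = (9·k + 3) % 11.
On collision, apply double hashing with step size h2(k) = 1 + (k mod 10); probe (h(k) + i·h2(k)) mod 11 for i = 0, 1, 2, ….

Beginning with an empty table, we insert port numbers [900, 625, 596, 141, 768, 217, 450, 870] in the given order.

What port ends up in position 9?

Insert 900: h=7, slot 7 empty => index 7.
Insert 625: h=7, h2=6, slot 7 occupied => index 2.
Insert 596: h=10, slot 10 empty => index 10.
Insert 141: h=7, h2=2, slot 7 occupied => index 9.
Insert 768: h=7, h2=9, slot 7 occupied => index 5.
Insert 217: h=9, h2=8, slot 9 occupied => index 6.
Insert 450: h=5, h2=1, slots 5,6,7 occupied => index 8.
Insert 870: h=1, slot 1 empty => index 1.
Table: [∅, 870, 625, ∅, ∅, 768, 217, 900, 450, 141, 596]

141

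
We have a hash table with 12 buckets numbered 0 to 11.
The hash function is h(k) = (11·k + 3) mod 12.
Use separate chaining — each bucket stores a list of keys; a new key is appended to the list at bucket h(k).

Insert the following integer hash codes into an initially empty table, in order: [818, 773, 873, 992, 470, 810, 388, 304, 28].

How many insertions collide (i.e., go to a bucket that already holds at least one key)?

Insert 818: h=1, bucket 1 empty -> new chain.
Insert 773: h=10, bucket 10 empty -> new chain.
Insert 873: h=6, bucket 6 empty -> new chain.
Insert 992: h=7, bucket 7 empty -> new chain.
Insert 470: h=1, bucket 1 nonempty -> append to chain.
Insert 810: h=9, bucket 9 empty -> new chain.
Insert 388: h=11, bucket 11 empty -> new chain.
Insert 304: h=11, bucket 11 nonempty -> append to chain.
Insert 28: h=11, bucket 11 nonempty -> append to chain.
Final buckets:
0: -
1: 818 -> 470
2: -
3: -
4: -
5: -
6: 873
7: 992
8: -
9: 810
10: 773
11: 388 -> 304 -> 28

3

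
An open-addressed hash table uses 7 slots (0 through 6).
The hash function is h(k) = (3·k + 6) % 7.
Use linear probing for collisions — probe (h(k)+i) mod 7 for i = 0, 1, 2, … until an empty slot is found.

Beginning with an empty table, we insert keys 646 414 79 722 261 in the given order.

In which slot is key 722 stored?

Insert 646: h=5, slot 5 empty -> index 5.
Insert 414: h=2, slot 2 empty -> index 2.
Insert 79: h=5, slot 5 occupied -> index 6.
Insert 722: h=2, slot 2 occupied -> index 3.
Insert 261: h=5, slots 5,6 occupied -> index 0.
Table: [261, —, 414, 722, —, 646, 79]

3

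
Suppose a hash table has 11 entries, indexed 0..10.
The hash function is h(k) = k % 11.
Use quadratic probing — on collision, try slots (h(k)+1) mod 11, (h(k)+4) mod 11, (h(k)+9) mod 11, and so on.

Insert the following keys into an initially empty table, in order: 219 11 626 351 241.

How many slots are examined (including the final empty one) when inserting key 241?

5

219: h=10 => slot 10
11: h=0 => slot 0
626: h=10, probe 10,0,3 => slot 3
351: h=10, probe 10,0,3,8 => slot 8
241: h=10, probe 10,0,3,8,4 => slot 4
Table: [11, ∅, ∅, 626, 241, ∅, ∅, ∅, 351, ∅, 219]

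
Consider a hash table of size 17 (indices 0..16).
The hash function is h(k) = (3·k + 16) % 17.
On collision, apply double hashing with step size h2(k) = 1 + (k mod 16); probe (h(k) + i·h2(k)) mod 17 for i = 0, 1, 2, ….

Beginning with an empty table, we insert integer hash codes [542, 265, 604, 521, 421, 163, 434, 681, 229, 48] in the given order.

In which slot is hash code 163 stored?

16

542: h=10 -> slot 10
265: h=12 -> slot 12
604: h=9 -> slot 9
521: h=15 -> slot 15
421: h=4 -> slot 4
163: h=12, h2=4, probe 12,16 -> slot 16
434: h=9, h2=3, probe 9,12,15,1 -> slot 1
681: h=2 -> slot 2
229: h=6 -> slot 6
48: h=7 -> slot 7
Table: [-, 434, 681, -, 421, -, 229, 48, -, 604, 542, -, 265, -, -, 521, 163]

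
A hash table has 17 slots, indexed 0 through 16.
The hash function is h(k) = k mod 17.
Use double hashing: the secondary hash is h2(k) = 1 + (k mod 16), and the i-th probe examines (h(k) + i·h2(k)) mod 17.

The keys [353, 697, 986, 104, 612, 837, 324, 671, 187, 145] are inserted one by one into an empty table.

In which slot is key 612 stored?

353 hashes to 13; slot 13 is free => place at 13.
697 hashes to 0; slot 0 is free => place at 0.
986 hashes to 0, h2=11; 0 taken => place at 11.
104 hashes to 2; slot 2 is free => place at 2.
612 hashes to 0, h2=5; 0 taken => place at 5.
837 hashes to 4; slot 4 is free => place at 4.
324 hashes to 1; slot 1 is free => place at 1.
671 hashes to 8; slot 8 is free => place at 8.
187 hashes to 0, h2=12; 0 taken => place at 12.
145 hashes to 9; slot 9 is free => place at 9.
Table: [697, 324, 104, -, 837, 612, -, -, 671, 145, -, 986, 187, 353, -, -, -]

5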